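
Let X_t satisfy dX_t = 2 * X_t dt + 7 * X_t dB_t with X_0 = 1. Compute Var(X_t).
Var(X_t) = exp(53*t) - exp(4*t)

For GBM dX = mu X dt + sigma X dB with X_0 = x_0, apply Itô to Y = log X: dY = (mu - sigma^2/2) dt + sigma dB, so Y_t = log(x_0) + (mu - sigma^2/2) t + sigma B_t and hence X_t = x_0 * exp((mu - sigma^2/2) t + sigma B_t).
With mu = 2, sigma = 7, x_0 = 1, this gives:
  X_t = 1 * exp((-45/2) * t + (7) * B_t).
Since sigma*B_t ~ Normal(0, sigma^2 t), E[exp(sigma*B_t)] = exp(sigma^2 t / 2); so E[X_t] = x_0 * exp((mu - sigma^2/2) t) * exp(sigma^2 t / 2) = x_0 * exp(mu t) = exp(2*t).
Var(X_t) = E[X_t^2] - (E[X_t])^2 = x_0^2 * exp(2 mu t) * (exp(sigma^2 t) - 1) = exp(53*t) - exp(4*t).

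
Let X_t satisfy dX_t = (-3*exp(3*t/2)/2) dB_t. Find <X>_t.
<X>_t = 3*exp(3*t)/4 - 3/4

For an Itô process dX_t = a(t) dt + b(t) dB_t, the quadratic variation is <X>_t = int_0^t b(s)^2 ds (the drift term does not contribute). Here b(s) = -3*exp(3*s/2)/2, so
  b(s)^2 = 9*exp(3*s)/4.
Integrating from 0 to t:
  <X>_t = int_0^t (9*exp(3*s)/4) ds = 3*exp(3*t)/4 - 3/4.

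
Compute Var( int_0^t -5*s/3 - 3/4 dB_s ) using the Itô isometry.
Var = t*(400*t^2 + 540*t + 243)/432

The Itô integral of a deterministic integrand f(s) has mean 0 because each increment f(s) * (B_{s+ds} - B_s) has mean 0. By the Itô isometry:
  Var( int_0^t f(s) dB_s ) = E[ (int_0^t f(s) dB_s)^2 ] = int_0^t f(s)^2 ds.
Here f(s) = -5*s/3 - 3/4, so f(s)^2 = (20*s + 9)^2/144. Integrate:
  int_0^t ((20*s + 9)^2/144) ds = t*(400*t^2 + 540*t + 243)/432.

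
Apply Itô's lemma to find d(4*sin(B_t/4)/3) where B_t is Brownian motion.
d(4*sin(B_t/4)/3) = (-sin(B_t/4)/24) dt + (cos(B_t/4)/3) dB_t

Itô's formula for f(B_t) gives d f(B_t) = f'(B_t) dB_t + (1/2) f''(B_t) dt. Compute derivatives of f(x) = 4*sin(x/4)/3:
  f'(x)  = cos(x/4)/3
  f''(x) = -sin(x/4)/12
Substitute x = B_t and multiply the f'' term by 1/2:
  drift     = (1/2) * (-sin(x/4)/12) evaluated at B_t = -sin(B_t/4)/24
  diffusion = (cos(x/4)/3) evaluated at B_t = cos(B_t/4)/3
Therefore d(4*sin(B_t/4)/3) = (-sin(B_t/4)/24) dt + (cos(B_t/4)/3) dB_t.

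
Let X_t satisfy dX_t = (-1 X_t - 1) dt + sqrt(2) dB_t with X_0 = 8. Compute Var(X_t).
Var(X_t) = 1 - exp(-2*t)

The variance V(t) = Var(X_t) satisfies V'(t) = 2 a V(t) + c^2 with V(0) = 0 (drift coefficient is linear in X, diffusion is constant). With a = -1, c = sqrt(2), the solution is
  V(t) = (c^2 / (2 a)) * (exp(2 a t) - 1)
       = (sqrt(2)^2 / (2*(-1))) * (exp((-2) t) - 1)
       = 1 - exp(-2*t).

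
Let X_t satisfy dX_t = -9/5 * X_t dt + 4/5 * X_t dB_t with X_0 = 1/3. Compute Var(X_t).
Var(X_t) = (exp(16*t/25) - 1)*exp(-18*t/5)/9

For GBM dX = mu X dt + sigma X dB with X_0 = x_0, apply Itô to Y = log X: dY = (mu - sigma^2/2) dt + sigma dB, so Y_t = log(x_0) + (mu - sigma^2/2) t + sigma B_t and hence X_t = x_0 * exp((mu - sigma^2/2) t + sigma B_t).
With mu = -9/5, sigma = 4/5, x_0 = 1/3, this gives:
  X_t = 1/3 * exp((-53/25) * t + (4/5) * B_t).
Since sigma*B_t ~ Normal(0, sigma^2 t), E[exp(sigma*B_t)] = exp(sigma^2 t / 2); so E[X_t] = x_0 * exp((mu - sigma^2/2) t) * exp(sigma^2 t / 2) = x_0 * exp(mu t) = exp(-9*t/5)/3.
Var(X_t) = E[X_t^2] - (E[X_t])^2 = x_0^2 * exp(2 mu t) * (exp(sigma^2 t) - 1) = (exp(16*t/25) - 1)*exp(-18*t/5)/9.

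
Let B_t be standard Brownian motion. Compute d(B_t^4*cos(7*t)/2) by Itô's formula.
d(B_t^4*cos(7*t)/2) = (B_t^2*(-7*B_t^2*sin(7*t) + 6*cos(7*t))/2) dt + (2*B_t^3*cos(7*t)) dB_t

Itô's formula for f(t, x): d f(t, B_t) = (f_t + (1/2) f_xx) dt + f_x dB_t. Compute partials of f(t, x) = x^4*cos(7*t)/2:
  f_t(t,x)  = -7*x^4*sin(7*t)/2
  f_x(t,x)  = 2*x^3*cos(7*t)
  f_xx(t,x) = 6*x^2*cos(7*t)
Assemble drift = f_t + (1/2) f_xx = x^2*(-7*x^2*sin(7*t) + 6*cos(7*t))/2 and diffusion = f_x = 2*x^3*cos(7*t). Substituting x = B_t:
  d(B_t^4*cos(7*t)/2) = (B_t^2*(-7*B_t^2*sin(7*t) + 6*cos(7*t))/2) dt + (2*B_t^3*cos(7*t)) dB_t.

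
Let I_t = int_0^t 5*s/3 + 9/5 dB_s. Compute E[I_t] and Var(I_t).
E[I_t] = 0; Var(I_t) = t*(625*t^2 + 2025*t + 2187)/675

The Itô integral of a deterministic integrand f(s) has mean 0 because each increment f(s) * (B_{s+ds} - B_s) has mean 0. By the Itô isometry:
  Var( int_0^t f(s) dB_s ) = E[ (int_0^t f(s) dB_s)^2 ] = int_0^t f(s)^2 ds.
Here f(s) = 5*s/3 + 9/5, so f(s)^2 = (25*s + 27)^2/225. Integrate:
  int_0^t ((25*s + 27)^2/225) ds = t*(625*t^2 + 2025*t + 2187)/675.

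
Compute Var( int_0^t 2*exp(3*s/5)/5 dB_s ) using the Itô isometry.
Var = 2*exp(6*t/5)/15 - 2/15

The Itô integral of a deterministic integrand f(s) has mean 0 because each increment f(s) * (B_{s+ds} - B_s) has mean 0. By the Itô isometry:
  Var( int_0^t f(s) dB_s ) = E[ (int_0^t f(s) dB_s)^2 ] = int_0^t f(s)^2 ds.
Here f(s) = 2*exp(3*s/5)/5, so f(s)^2 = 4*exp(6*s/5)/25. Integrate:
  int_0^t (4*exp(6*s/5)/25) ds = 2*exp(6*t/5)/15 - 2/15.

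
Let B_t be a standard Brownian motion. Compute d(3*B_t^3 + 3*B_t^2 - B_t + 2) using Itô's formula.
d(3*B_t^3 + 3*B_t^2 - B_t + 2) = (9*B_t + 3) dt + (9*B_t^2 + 6*B_t - 1) dB_t

Itô's formula for f(B_t) gives d f(B_t) = f'(B_t) dB_t + (1/2) f''(B_t) dt. Compute derivatives of f(x) = 3*x^3 + 3*x^2 - x + 2:
  f'(x)  = 9*x^2 + 6*x - 1
  f''(x) = 18*x + 6
Substitute x = B_t and multiply the f'' term by 1/2:
  drift     = (1/2) * (18*x + 6) evaluated at B_t = 9*B_t + 3
  diffusion = (9*x^2 + 6*x - 1) evaluated at B_t = 9*B_t^2 + 6*B_t - 1
Therefore d(3*B_t^3 + 3*B_t^2 - B_t + 2) = (9*B_t + 3) dt + (9*B_t^2 + 6*B_t - 1) dB_t.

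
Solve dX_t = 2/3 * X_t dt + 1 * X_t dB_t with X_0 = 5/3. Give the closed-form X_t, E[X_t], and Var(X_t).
X_t = 5/3 * exp((1/6) t + (1) B_t); E[X_t] = 5*exp(2*t/3)/3; Var(X_t) = 25*(exp(t) - 1)*exp(4*t/3)/9

For GBM dX = mu X dt + sigma X dB with X_0 = x_0, apply Itô to Y = log X: dY = (mu - sigma^2/2) dt + sigma dB, so Y_t = log(x_0) + (mu - sigma^2/2) t + sigma B_t and hence X_t = x_0 * exp((mu - sigma^2/2) t + sigma B_t).
With mu = 2/3, sigma = 1, x_0 = 5/3, this gives:
  X_t = 5/3 * exp((1/6) * t + (1) * B_t).
Since sigma*B_t ~ Normal(0, sigma^2 t), E[exp(sigma*B_t)] = exp(sigma^2 t / 2); so E[X_t] = x_0 * exp((mu - sigma^2/2) t) * exp(sigma^2 t / 2) = x_0 * exp(mu t) = 5*exp(2*t/3)/3.
Var(X_t) = E[X_t^2] - (E[X_t])^2 = x_0^2 * exp(2 mu t) * (exp(sigma^2 t) - 1) = 25*(exp(t) - 1)*exp(4*t/3)/9.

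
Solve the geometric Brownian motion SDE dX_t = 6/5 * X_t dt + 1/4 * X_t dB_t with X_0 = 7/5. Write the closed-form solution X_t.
X_t = 7/5 * exp((187/160) * t + (1/4) * B_t)

For GBM dX = mu X dt + sigma X dB with X_0 = x_0, apply Itô to Y = log X: dY = (mu - sigma^2/2) dt + sigma dB, so Y_t = log(x_0) + (mu - sigma^2/2) t + sigma B_t and hence X_t = x_0 * exp((mu - sigma^2/2) t + sigma B_t).
With mu = 6/5, sigma = 1/4, x_0 = 7/5, this gives:
  X_t = 7/5 * exp((187/160) * t + (1/4) * B_t).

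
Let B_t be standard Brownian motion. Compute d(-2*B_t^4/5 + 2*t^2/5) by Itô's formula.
d(-2*B_t^4/5 + 2*t^2/5) = (-12*B_t^2/5 + 4*t/5) dt + (-8*B_t^3/5) dB_t

Itô's formula for f(t, x): d f(t, B_t) = (f_t + (1/2) f_xx) dt + f_x dB_t. Compute partials of f(t, x) = 2*t^2/5 - 2*x^4/5:
  f_t(t,x)  = 4*t/5
  f_x(t,x)  = -8*x^3/5
  f_xx(t,x) = -24*x^2/5
Assemble drift = f_t + (1/2) f_xx = 4*t/5 - 12*x^2/5 and diffusion = f_x = -8*x^3/5. Substituting x = B_t:
  d(-2*B_t^4/5 + 2*t^2/5) = (-12*B_t^2/5 + 4*t/5) dt + (-8*B_t^3/5) dB_t.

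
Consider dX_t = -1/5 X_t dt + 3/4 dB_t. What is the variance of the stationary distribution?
lim Var(X_t) = 45/32

The OU SDE dX = -theta X dt + sigma dB admits the integrating factor exp(theta t): d(exp(theta t) X_t) = sigma exp(theta t) dB_t. Integrating from 0 to t gives X_t = x_0 * exp(-theta t) + sigma * int_0^t exp(-theta (t-s)) dB_s for any initial x_0. The Itô integral has variance (by the Itô isometry) sigma^2 * int_0^t exp(-2 theta (t - s)) ds = sigma^2 * (1 - exp(-2 theta t)) / (2 theta), independent of x_0.
With theta = 1/5, sigma = 3/4:
  Var(X_t) = (3/4)^2 * (1 - exp(-2*1/5 t)) / (2 * 1/5) = 45/32 - 45*exp(-2*t/5)/32.
As t -> infinity, exp(-2*1/5 t) -> 0, so the stationary variance is sigma^2 / (2 theta) = 45/32.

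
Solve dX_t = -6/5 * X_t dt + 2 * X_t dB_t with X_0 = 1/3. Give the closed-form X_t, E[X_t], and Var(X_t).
X_t = 1/3 * exp((-16/5) t + (2) B_t); E[X_t] = exp(-6*t/5)/3; Var(X_t) = (exp(4*t) - 1)*exp(-12*t/5)/9

For GBM dX = mu X dt + sigma X dB with X_0 = x_0, apply Itô to Y = log X: dY = (mu - sigma^2/2) dt + sigma dB, so Y_t = log(x_0) + (mu - sigma^2/2) t + sigma B_t and hence X_t = x_0 * exp((mu - sigma^2/2) t + sigma B_t).
With mu = -6/5, sigma = 2, x_0 = 1/3, this gives:
  X_t = 1/3 * exp((-16/5) * t + (2) * B_t).
Since sigma*B_t ~ Normal(0, sigma^2 t), E[exp(sigma*B_t)] = exp(sigma^2 t / 2); so E[X_t] = x_0 * exp((mu - sigma^2/2) t) * exp(sigma^2 t / 2) = x_0 * exp(mu t) = exp(-6*t/5)/3.
Var(X_t) = E[X_t^2] - (E[X_t])^2 = x_0^2 * exp(2 mu t) * (exp(sigma^2 t) - 1) = (exp(4*t) - 1)*exp(-12*t/5)/9.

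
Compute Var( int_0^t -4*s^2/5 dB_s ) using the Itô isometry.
Var = 16*t^5/125

The Itô integral of a deterministic integrand f(s) has mean 0 because each increment f(s) * (B_{s+ds} - B_s) has mean 0. By the Itô isometry:
  Var( int_0^t f(s) dB_s ) = E[ (int_0^t f(s) dB_s)^2 ] = int_0^t f(s)^2 ds.
Here f(s) = -4*s^2/5, so f(s)^2 = 16*s^4/25. Integrate:
  int_0^t (16*s^4/25) ds = 16*t^5/125.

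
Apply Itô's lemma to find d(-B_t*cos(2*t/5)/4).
d(-B_t*cos(2*t/5)/4) = (B_t*sin(2*t/5)/10) dt + (-cos(2*t/5)/4) dB_t

Itô's formula for f(t, x): d f(t, B_t) = (f_t + (1/2) f_xx) dt + f_x dB_t. Compute partials of f(t, x) = -x*cos(2*t/5)/4:
  f_t(t,x)  = x*sin(2*t/5)/10
  f_x(t,x)  = -cos(2*t/5)/4
  f_xx(t,x) = 0
Assemble drift = f_t + (1/2) f_xx = x*sin(2*t/5)/10 and diffusion = f_x = -cos(2*t/5)/4. Substituting x = B_t:
  d(-B_t*cos(2*t/5)/4) = (B_t*sin(2*t/5)/10) dt + (-cos(2*t/5)/4) dB_t.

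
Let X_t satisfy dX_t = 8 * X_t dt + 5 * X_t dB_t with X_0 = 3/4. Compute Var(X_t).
Var(X_t) = 9*(exp(25*t) - 1)*exp(16*t)/16

For GBM dX = mu X dt + sigma X dB with X_0 = x_0, apply Itô to Y = log X: dY = (mu - sigma^2/2) dt + sigma dB, so Y_t = log(x_0) + (mu - sigma^2/2) t + sigma B_t and hence X_t = x_0 * exp((mu - sigma^2/2) t + sigma B_t).
With mu = 8, sigma = 5, x_0 = 3/4, this gives:
  X_t = 3/4 * exp((-9/2) * t + (5) * B_t).
Since sigma*B_t ~ Normal(0, sigma^2 t), E[exp(sigma*B_t)] = exp(sigma^2 t / 2); so E[X_t] = x_0 * exp((mu - sigma^2/2) t) * exp(sigma^2 t / 2) = x_0 * exp(mu t) = 3*exp(8*t)/4.
Var(X_t) = E[X_t^2] - (E[X_t])^2 = x_0^2 * exp(2 mu t) * (exp(sigma^2 t) - 1) = 9*(exp(25*t) - 1)*exp(16*t)/16.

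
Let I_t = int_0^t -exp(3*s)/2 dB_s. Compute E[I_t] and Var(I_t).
E[I_t] = 0; Var(I_t) = exp(6*t)/24 - 1/24

The Itô integral of a deterministic integrand f(s) has mean 0 because each increment f(s) * (B_{s+ds} - B_s) has mean 0. By the Itô isometry:
  Var( int_0^t f(s) dB_s ) = E[ (int_0^t f(s) dB_s)^2 ] = int_0^t f(s)^2 ds.
Here f(s) = -exp(3*s)/2, so f(s)^2 = exp(6*s)/4. Integrate:
  int_0^t (exp(6*s)/4) ds = exp(6*t)/24 - 1/24.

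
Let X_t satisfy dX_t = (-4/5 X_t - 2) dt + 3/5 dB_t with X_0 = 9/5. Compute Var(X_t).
Var(X_t) = 9/40 - 9*exp(-8*t/5)/40

The variance V(t) = Var(X_t) satisfies V'(t) = 2 a V(t) + c^2 with V(0) = 0 (drift coefficient is linear in X, diffusion is constant). With a = -4/5, c = 3/5, the solution is
  V(t) = (c^2 / (2 a)) * (exp(2 a t) - 1)
       = ((3/5)^2 / (2*(-4/5))) * (exp((-8/5) t) - 1)
       = 9/40 - 9*exp(-8*t/5)/40.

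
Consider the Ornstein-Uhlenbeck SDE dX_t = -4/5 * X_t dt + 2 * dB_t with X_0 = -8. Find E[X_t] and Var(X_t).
E[X_t] = -8*exp(-4*t/5); Var(X_t) = 5/2 - 5*exp(-8*t/5)/2

The OU SDE dX = -theta X dt + sigma dB admits the integrating factor exp(theta t): d(exp(theta t) X_t) = sigma exp(theta t) dB_t. Integrating from 0 to t:
  X_t = x_0 * exp(-theta t) + sigma * int_0^t exp(-theta (t-s)) dB_s.
The Itô integral has mean 0 and (by the Itô isometry) variance sigma^2 * int_0^t exp(-2 theta (t - s)) ds = sigma^2 * (1 - exp(-2 theta t)) / (2 theta).
With theta = 4/5, sigma = 2, x_0 = -8:
  E[X_t] = -8 * exp(-4/5 t) = -8*exp(-4*t/5)
  Var(X_t) = (2)^2 * (1 - exp(-2*4/5 t)) / (2 * 4/5) = 5/2 - 5*exp(-8*t/5)/2.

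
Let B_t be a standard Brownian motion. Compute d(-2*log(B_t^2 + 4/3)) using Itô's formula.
d(-2*log(B_t^2 + 4/3)) = (6*(3*B_t^2 - 4)/(3*B_t^2 + 4)^2) dt + (-12*B_t/(3*B_t^2 + 4)) dB_t

Itô's formula for f(B_t) gives d f(B_t) = f'(B_t) dB_t + (1/2) f''(B_t) dt. Compute derivatives of f(x) = -2*log(x^2 + 4/3):
  f'(x)  = -12*x/(3*x^2 + 4)
  f''(x) = 12*(3*x^2 - 4)/(3*x^2 + 4)^2
Substitute x = B_t and multiply the f'' term by 1/2:
  drift     = (1/2) * (12*(3*x^2 - 4)/(3*x^2 + 4)^2) evaluated at B_t = 6*(3*B_t^2 - 4)/(3*B_t^2 + 4)^2
  diffusion = (-12*x/(3*x^2 + 4)) evaluated at B_t = -12*B_t/(3*B_t^2 + 4)
Therefore d(-2*log(B_t^2 + 4/3)) = (6*(3*B_t^2 - 4)/(3*B_t^2 + 4)^2) dt + (-12*B_t/(3*B_t^2 + 4)) dB_t.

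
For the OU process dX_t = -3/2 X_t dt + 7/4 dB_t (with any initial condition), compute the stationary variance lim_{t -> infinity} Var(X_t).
lim Var(X_t) = 49/48

The OU SDE dX = -theta X dt + sigma dB admits the integrating factor exp(theta t): d(exp(theta t) X_t) = sigma exp(theta t) dB_t. Integrating from 0 to t gives X_t = x_0 * exp(-theta t) + sigma * int_0^t exp(-theta (t-s)) dB_s for any initial x_0. The Itô integral has variance (by the Itô isometry) sigma^2 * int_0^t exp(-2 theta (t - s)) ds = sigma^2 * (1 - exp(-2 theta t)) / (2 theta), independent of x_0.
With theta = 3/2, sigma = 7/4:
  Var(X_t) = (7/4)^2 * (1 - exp(-2*3/2 t)) / (2 * 3/2) = 49/48 - 49*exp(-3*t)/48.
As t -> infinity, exp(-2*3/2 t) -> 0, so the stationary variance is sigma^2 / (2 theta) = 49/48.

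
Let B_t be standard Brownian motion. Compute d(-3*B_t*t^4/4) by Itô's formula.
d(-3*B_t*t^4/4) = (-3*B_t*t^3) dt + (-3*t^4/4) dB_t

Itô's formula for f(t, x): d f(t, B_t) = (f_t + (1/2) f_xx) dt + f_x dB_t. Compute partials of f(t, x) = -3*t^4*x/4:
  f_t(t,x)  = -3*t^3*x
  f_x(t,x)  = -3*t^4/4
  f_xx(t,x) = 0
Assemble drift = f_t + (1/2) f_xx = -3*t^3*x and diffusion = f_x = -3*t^4/4. Substituting x = B_t:
  d(-3*B_t*t^4/4) = (-3*B_t*t^3) dt + (-3*t^4/4) dB_t.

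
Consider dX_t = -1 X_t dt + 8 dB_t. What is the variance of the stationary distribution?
lim Var(X_t) = 32

The OU SDE dX = -theta X dt + sigma dB admits the integrating factor exp(theta t): d(exp(theta t) X_t) = sigma exp(theta t) dB_t. Integrating from 0 to t gives X_t = x_0 * exp(-theta t) + sigma * int_0^t exp(-theta (t-s)) dB_s for any initial x_0. The Itô integral has variance (by the Itô isometry) sigma^2 * int_0^t exp(-2 theta (t - s)) ds = sigma^2 * (1 - exp(-2 theta t)) / (2 theta), independent of x_0.
With theta = 1, sigma = 8:
  Var(X_t) = (8)^2 * (1 - exp(-2*1 t)) / (2 * 1) = 32 - 32*exp(-2*t).
As t -> infinity, exp(-2*1 t) -> 0, so the stationary variance is sigma^2 / (2 theta) = 32.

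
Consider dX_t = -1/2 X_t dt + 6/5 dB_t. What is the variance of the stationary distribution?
lim Var(X_t) = 36/25

The OU SDE dX = -theta X dt + sigma dB admits the integrating factor exp(theta t): d(exp(theta t) X_t) = sigma exp(theta t) dB_t. Integrating from 0 to t gives X_t = x_0 * exp(-theta t) + sigma * int_0^t exp(-theta (t-s)) dB_s for any initial x_0. The Itô integral has variance (by the Itô isometry) sigma^2 * int_0^t exp(-2 theta (t - s)) ds = sigma^2 * (1 - exp(-2 theta t)) / (2 theta), independent of x_0.
With theta = 1/2, sigma = 6/5:
  Var(X_t) = (6/5)^2 * (1 - exp(-2*1/2 t)) / (2 * 1/2) = 36/25 - 36*exp(-t)/25.
As t -> infinity, exp(-2*1/2 t) -> 0, so the stationary variance is sigma^2 / (2 theta) = 36/25.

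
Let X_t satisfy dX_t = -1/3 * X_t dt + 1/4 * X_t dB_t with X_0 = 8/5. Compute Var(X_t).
Var(X_t) = (64*exp(t/16) - 64)*exp(-2*t/3)/25

For GBM dX = mu X dt + sigma X dB with X_0 = x_0, apply Itô to Y = log X: dY = (mu - sigma^2/2) dt + sigma dB, so Y_t = log(x_0) + (mu - sigma^2/2) t + sigma B_t and hence X_t = x_0 * exp((mu - sigma^2/2) t + sigma B_t).
With mu = -1/3, sigma = 1/4, x_0 = 8/5, this gives:
  X_t = 8/5 * exp((-35/96) * t + (1/4) * B_t).
Since sigma*B_t ~ Normal(0, sigma^2 t), E[exp(sigma*B_t)] = exp(sigma^2 t / 2); so E[X_t] = x_0 * exp((mu - sigma^2/2) t) * exp(sigma^2 t / 2) = x_0 * exp(mu t) = 8*exp(-t/3)/5.
Var(X_t) = E[X_t^2] - (E[X_t])^2 = x_0^2 * exp(2 mu t) * (exp(sigma^2 t) - 1) = (64*exp(t/16) - 64)*exp(-2*t/3)/25.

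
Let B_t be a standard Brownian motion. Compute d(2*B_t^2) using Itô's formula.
d(2*B_t^2) = (2) dt + (4*B_t) dB_t

Itô's formula for f(B_t) gives d f(B_t) = f'(B_t) dB_t + (1/2) f''(B_t) dt. Compute derivatives of f(x) = 2*x^2:
  f'(x)  = 4*x
  f''(x) = 4
Substitute x = B_t and multiply the f'' term by 1/2:
  drift     = (1/2) * (4) evaluated at B_t = 2
  diffusion = (4*x) evaluated at B_t = 4*B_t
Therefore d(2*B_t^2) = (2) dt + (4*B_t) dB_t.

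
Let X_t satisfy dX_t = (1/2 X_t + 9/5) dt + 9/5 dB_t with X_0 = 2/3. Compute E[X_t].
E[X_t] = 64*exp(t/2)/15 - 18/5

Taking expectations and using E[dB_t] = 0, the mean m(t) = E[X_t] satisfies the ODE m'(t) = a m(t) + b with m(0) = x_0. With a = 1/2, b = 9/5, x_0 = 2/3, the solution is
  m(t) = x_0 * exp(a t) + (b/a) * (exp(a t) - 1)
       = (2/3) * exp((1/2) t) + ((9/5)/(1/2)) * (exp((1/2) t) - 1)
       = 64*exp(t/2)/15 - 18/5.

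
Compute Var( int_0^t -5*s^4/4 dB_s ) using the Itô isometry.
Var = 25*t^9/144

The Itô integral of a deterministic integrand f(s) has mean 0 because each increment f(s) * (B_{s+ds} - B_s) has mean 0. By the Itô isometry:
  Var( int_0^t f(s) dB_s ) = E[ (int_0^t f(s) dB_s)^2 ] = int_0^t f(s)^2 ds.
Here f(s) = -5*s^4/4, so f(s)^2 = 25*s^8/16. Integrate:
  int_0^t (25*s^8/16) ds = 25*t^9/144.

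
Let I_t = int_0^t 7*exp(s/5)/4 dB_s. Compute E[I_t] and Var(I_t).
E[I_t] = 0; Var(I_t) = 245*exp(2*t/5)/32 - 245/32

The Itô integral of a deterministic integrand f(s) has mean 0 because each increment f(s) * (B_{s+ds} - B_s) has mean 0. By the Itô isometry:
  Var( int_0^t f(s) dB_s ) = E[ (int_0^t f(s) dB_s)^2 ] = int_0^t f(s)^2 ds.
Here f(s) = 7*exp(s/5)/4, so f(s)^2 = 49*exp(2*s/5)/16. Integrate:
  int_0^t (49*exp(2*s/5)/16) ds = 245*exp(2*t/5)/32 - 245/32.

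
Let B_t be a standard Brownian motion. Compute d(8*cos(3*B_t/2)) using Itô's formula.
d(8*cos(3*B_t/2)) = (-9*cos(3*B_t/2)) dt + (-12*sin(3*B_t/2)) dB_t

Itô's formula for f(B_t) gives d f(B_t) = f'(B_t) dB_t + (1/2) f''(B_t) dt. Compute derivatives of f(x) = 8*cos(3*x/2):
  f'(x)  = -12*sin(3*x/2)
  f''(x) = -18*cos(3*x/2)
Substitute x = B_t and multiply the f'' term by 1/2:
  drift     = (1/2) * (-18*cos(3*x/2)) evaluated at B_t = -9*cos(3*B_t/2)
  diffusion = (-12*sin(3*x/2)) evaluated at B_t = -12*sin(3*B_t/2)
Therefore d(8*cos(3*B_t/2)) = (-9*cos(3*B_t/2)) dt + (-12*sin(3*B_t/2)) dB_t.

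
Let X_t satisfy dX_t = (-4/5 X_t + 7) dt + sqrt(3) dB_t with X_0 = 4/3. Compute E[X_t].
E[X_t] = 35/4 - 89*exp(-4*t/5)/12

Taking expectations and using E[dB_t] = 0, the mean m(t) = E[X_t] satisfies the ODE m'(t) = a m(t) + b with m(0) = x_0. With a = -4/5, b = 7, x_0 = 4/3, the solution is
  m(t) = x_0 * exp(a t) + (b/a) * (exp(a t) - 1)
       = (4/3) * exp((-4/5) t) + (7/(-4/5)) * (exp((-4/5) t) - 1)
       = 35/4 - 89*exp(-4*t/5)/12.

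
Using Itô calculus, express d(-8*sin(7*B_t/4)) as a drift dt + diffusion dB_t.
d(-8*sin(7*B_t/4)) = (49*sin(7*B_t/4)/4) dt + (-14*cos(7*B_t/4)) dB_t

Itô's formula for f(B_t) gives d f(B_t) = f'(B_t) dB_t + (1/2) f''(B_t) dt. Compute derivatives of f(x) = -8*sin(7*x/4):
  f'(x)  = -14*cos(7*x/4)
  f''(x) = 49*sin(7*x/4)/2
Substitute x = B_t and multiply the f'' term by 1/2:
  drift     = (1/2) * (49*sin(7*x/4)/2) evaluated at B_t = 49*sin(7*B_t/4)/4
  diffusion = (-14*cos(7*x/4)) evaluated at B_t = -14*cos(7*B_t/4)
Therefore d(-8*sin(7*B_t/4)) = (49*sin(7*B_t/4)/4) dt + (-14*cos(7*B_t/4)) dB_t.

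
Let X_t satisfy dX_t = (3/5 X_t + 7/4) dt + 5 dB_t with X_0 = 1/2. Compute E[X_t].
E[X_t] = 41*exp(3*t/5)/12 - 35/12

Taking expectations and using E[dB_t] = 0, the mean m(t) = E[X_t] satisfies the ODE m'(t) = a m(t) + b with m(0) = x_0. With a = 3/5, b = 7/4, x_0 = 1/2, the solution is
  m(t) = x_0 * exp(a t) + (b/a) * (exp(a t) - 1)
       = (1/2) * exp((3/5) t) + ((7/4)/(3/5)) * (exp((3/5) t) - 1)
       = 41*exp(3*t/5)/12 - 35/12.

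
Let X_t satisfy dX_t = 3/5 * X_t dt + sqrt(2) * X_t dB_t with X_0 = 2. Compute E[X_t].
E[X_t] = 2*exp(3*t/5)

For GBM dX = mu X dt + sigma X dB with X_0 = x_0, apply Itô to Y = log X: dY = (mu - sigma^2/2) dt + sigma dB, so Y_t = log(x_0) + (mu - sigma^2/2) t + sigma B_t and hence X_t = x_0 * exp((mu - sigma^2/2) t + sigma B_t).
With mu = 3/5, sigma = sqrt(2), x_0 = 2, this gives:
  X_t = 2 * exp((-2/5) * t + (sqrt(2)) * B_t).
Since sigma*B_t ~ Normal(0, sigma^2 t), E[exp(sigma*B_t)] = exp(sigma^2 t / 2); so E[X_t] = x_0 * exp((mu - sigma^2/2) t) * exp(sigma^2 t / 2) = x_0 * exp(mu t) = 2*exp(3*t/5).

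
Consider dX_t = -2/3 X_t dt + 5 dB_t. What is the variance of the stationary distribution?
lim Var(X_t) = 75/4

The OU SDE dX = -theta X dt + sigma dB admits the integrating factor exp(theta t): d(exp(theta t) X_t) = sigma exp(theta t) dB_t. Integrating from 0 to t gives X_t = x_0 * exp(-theta t) + sigma * int_0^t exp(-theta (t-s)) dB_s for any initial x_0. The Itô integral has variance (by the Itô isometry) sigma^2 * int_0^t exp(-2 theta (t - s)) ds = sigma^2 * (1 - exp(-2 theta t)) / (2 theta), independent of x_0.
With theta = 2/3, sigma = 5:
  Var(X_t) = (5)^2 * (1 - exp(-2*2/3 t)) / (2 * 2/3) = 75/4 - 75*exp(-4*t/3)/4.
As t -> infinity, exp(-2*2/3 t) -> 0, so the stationary variance is sigma^2 / (2 theta) = 75/4.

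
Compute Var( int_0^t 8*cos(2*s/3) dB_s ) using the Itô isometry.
Var = 32*t + 24*sin(4*t/3)

The Itô integral of a deterministic integrand f(s) has mean 0 because each increment f(s) * (B_{s+ds} - B_s) has mean 0. By the Itô isometry:
  Var( int_0^t f(s) dB_s ) = E[ (int_0^t f(s) dB_s)^2 ] = int_0^t f(s)^2 ds.
Here f(s) = 8*cos(2*s/3), so f(s)^2 = 64*cos(2*s/3)^2. Integrate:
  int_0^t (64*cos(2*s/3)^2) ds = 32*t + 24*sin(4*t/3).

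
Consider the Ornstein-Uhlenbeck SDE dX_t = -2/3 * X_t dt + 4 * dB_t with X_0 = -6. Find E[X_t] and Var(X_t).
E[X_t] = -6*exp(-2*t/3); Var(X_t) = 12 - 12*exp(-4*t/3)

The OU SDE dX = -theta X dt + sigma dB admits the integrating factor exp(theta t): d(exp(theta t) X_t) = sigma exp(theta t) dB_t. Integrating from 0 to t:
  X_t = x_0 * exp(-theta t) + sigma * int_0^t exp(-theta (t-s)) dB_s.
The Itô integral has mean 0 and (by the Itô isometry) variance sigma^2 * int_0^t exp(-2 theta (t - s)) ds = sigma^2 * (1 - exp(-2 theta t)) / (2 theta).
With theta = 2/3, sigma = 4, x_0 = -6:
  E[X_t] = -6 * exp(-2/3 t) = -6*exp(-2*t/3)
  Var(X_t) = (4)^2 * (1 - exp(-2*2/3 t)) / (2 * 2/3) = 12 - 12*exp(-4*t/3).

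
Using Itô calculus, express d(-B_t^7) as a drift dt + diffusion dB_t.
d(-B_t^7) = (-21*B_t^5) dt + (-7*B_t^6) dB_t

Itô's formula for f(B_t) gives d f(B_t) = f'(B_t) dB_t + (1/2) f''(B_t) dt. Compute derivatives of f(x) = -x^7:
  f'(x)  = -7*x^6
  f''(x) = -42*x^5
Substitute x = B_t and multiply the f'' term by 1/2:
  drift     = (1/2) * (-42*x^5) evaluated at B_t = -21*B_t^5
  diffusion = (-7*x^6) evaluated at B_t = -7*B_t^6
Therefore d(-B_t^7) = (-21*B_t^5) dt + (-7*B_t^6) dB_t.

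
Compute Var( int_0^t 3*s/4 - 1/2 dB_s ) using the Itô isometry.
Var = t*(3*t^2 - 6*t + 4)/16

The Itô integral of a deterministic integrand f(s) has mean 0 because each increment f(s) * (B_{s+ds} - B_s) has mean 0. By the Itô isometry:
  Var( int_0^t f(s) dB_s ) = E[ (int_0^t f(s) dB_s)^2 ] = int_0^t f(s)^2 ds.
Here f(s) = 3*s/4 - 1/2, so f(s)^2 = (3*s - 2)^2/16. Integrate:
  int_0^t ((3*s - 2)^2/16) ds = t*(3*t^2 - 6*t + 4)/16.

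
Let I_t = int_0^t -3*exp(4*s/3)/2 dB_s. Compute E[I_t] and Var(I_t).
E[I_t] = 0; Var(I_t) = 27*exp(8*t/3)/32 - 27/32

The Itô integral of a deterministic integrand f(s) has mean 0 because each increment f(s) * (B_{s+ds} - B_s) has mean 0. By the Itô isometry:
  Var( int_0^t f(s) dB_s ) = E[ (int_0^t f(s) dB_s)^2 ] = int_0^t f(s)^2 ds.
Here f(s) = -3*exp(4*s/3)/2, so f(s)^2 = 9*exp(8*s/3)/4. Integrate:
  int_0^t (9*exp(8*s/3)/4) ds = 27*exp(8*t/3)/32 - 27/32.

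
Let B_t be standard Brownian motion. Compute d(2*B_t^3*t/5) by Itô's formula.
d(2*B_t^3*t/5) = (2*B_t*(B_t^2 + 3*t)/5) dt + (6*B_t^2*t/5) dB_t

Itô's formula for f(t, x): d f(t, B_t) = (f_t + (1/2) f_xx) dt + f_x dB_t. Compute partials of f(t, x) = 2*t*x^3/5:
  f_t(t,x)  = 2*x^3/5
  f_x(t,x)  = 6*t*x^2/5
  f_xx(t,x) = 12*t*x/5
Assemble drift = f_t + (1/2) f_xx = 2*x*(3*t + x^2)/5 and diffusion = f_x = 6*t*x^2/5. Substituting x = B_t:
  d(2*B_t^3*t/5) = (2*B_t*(B_t^2 + 3*t)/5) dt + (6*B_t^2*t/5) dB_t.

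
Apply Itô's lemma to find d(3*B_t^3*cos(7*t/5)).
d(3*B_t^3*cos(7*t/5)) = (-21*B_t^3*sin(7*t/5)/5 + 9*B_t*cos(7*t/5)) dt + (9*B_t^2*cos(7*t/5)) dB_t

Itô's formula for f(t, x): d f(t, B_t) = (f_t + (1/2) f_xx) dt + f_x dB_t. Compute partials of f(t, x) = 3*x^3*cos(7*t/5):
  f_t(t,x)  = -21*x^3*sin(7*t/5)/5
  f_x(t,x)  = 9*x^2*cos(7*t/5)
  f_xx(t,x) = 18*x*cos(7*t/5)
Assemble drift = f_t + (1/2) f_xx = -21*x^3*sin(7*t/5)/5 + 9*x*cos(7*t/5) and diffusion = f_x = 9*x^2*cos(7*t/5). Substituting x = B_t:
  d(3*B_t^3*cos(7*t/5)) = (-21*B_t^3*sin(7*t/5)/5 + 9*B_t*cos(7*t/5)) dt + (9*B_t^2*cos(7*t/5)) dB_t.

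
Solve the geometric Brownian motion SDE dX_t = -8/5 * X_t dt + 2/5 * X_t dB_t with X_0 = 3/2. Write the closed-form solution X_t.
X_t = 3/2 * exp((-42/25) * t + (2/5) * B_t)

For GBM dX = mu X dt + sigma X dB with X_0 = x_0, apply Itô to Y = log X: dY = (mu - sigma^2/2) dt + sigma dB, so Y_t = log(x_0) + (mu - sigma^2/2) t + sigma B_t and hence X_t = x_0 * exp((mu - sigma^2/2) t + sigma B_t).
With mu = -8/5, sigma = 2/5, x_0 = 3/2, this gives:
  X_t = 3/2 * exp((-42/25) * t + (2/5) * B_t).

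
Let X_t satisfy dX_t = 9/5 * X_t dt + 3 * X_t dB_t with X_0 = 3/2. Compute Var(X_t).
Var(X_t) = 9*(exp(9*t) - 1)*exp(18*t/5)/4

For GBM dX = mu X dt + sigma X dB with X_0 = x_0, apply Itô to Y = log X: dY = (mu - sigma^2/2) dt + sigma dB, so Y_t = log(x_0) + (mu - sigma^2/2) t + sigma B_t and hence X_t = x_0 * exp((mu - sigma^2/2) t + sigma B_t).
With mu = 9/5, sigma = 3, x_0 = 3/2, this gives:
  X_t = 3/2 * exp((-27/10) * t + (3) * B_t).
Since sigma*B_t ~ Normal(0, sigma^2 t), E[exp(sigma*B_t)] = exp(sigma^2 t / 2); so E[X_t] = x_0 * exp((mu - sigma^2/2) t) * exp(sigma^2 t / 2) = x_0 * exp(mu t) = 3*exp(9*t/5)/2.
Var(X_t) = E[X_t^2] - (E[X_t])^2 = x_0^2 * exp(2 mu t) * (exp(sigma^2 t) - 1) = 9*(exp(9*t) - 1)*exp(18*t/5)/4.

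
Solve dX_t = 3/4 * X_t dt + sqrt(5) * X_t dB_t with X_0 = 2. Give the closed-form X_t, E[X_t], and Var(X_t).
X_t = 2 * exp((-7/4) t + (sqrt(5)) B_t); E[X_t] = 2*exp(3*t/4); Var(X_t) = 4*(exp(5*t) - 1)*exp(3*t/2)

For GBM dX = mu X dt + sigma X dB with X_0 = x_0, apply Itô to Y = log X: dY = (mu - sigma^2/2) dt + sigma dB, so Y_t = log(x_0) + (mu - sigma^2/2) t + sigma B_t and hence X_t = x_0 * exp((mu - sigma^2/2) t + sigma B_t).
With mu = 3/4, sigma = sqrt(5), x_0 = 2, this gives:
  X_t = 2 * exp((-7/4) * t + (sqrt(5)) * B_t).
Since sigma*B_t ~ Normal(0, sigma^2 t), E[exp(sigma*B_t)] = exp(sigma^2 t / 2); so E[X_t] = x_0 * exp((mu - sigma^2/2) t) * exp(sigma^2 t / 2) = x_0 * exp(mu t) = 2*exp(3*t/4).
Var(X_t) = E[X_t^2] - (E[X_t])^2 = x_0^2 * exp(2 mu t) * (exp(sigma^2 t) - 1) = 4*(exp(5*t) - 1)*exp(3*t/2).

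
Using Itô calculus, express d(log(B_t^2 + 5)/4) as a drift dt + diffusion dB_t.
d(log(B_t^2 + 5)/4) = ((5 - B_t^2)/(4*(B_t^2 + 5)^2)) dt + (B_t/(2*(B_t^2 + 5))) dB_t

Itô's formula for f(B_t) gives d f(B_t) = f'(B_t) dB_t + (1/2) f''(B_t) dt. Compute derivatives of f(x) = log(x^2 + 5)/4:
  f'(x)  = x/(2*(x^2 + 5))
  f''(x) = (5 - x^2)/(2*(x^2 + 5)^2)
Substitute x = B_t and multiply the f'' term by 1/2:
  drift     = (1/2) * ((5 - x^2)/(2*(x^2 + 5)^2)) evaluated at B_t = (5 - B_t^2)/(4*(B_t^2 + 5)^2)
  diffusion = (x/(2*(x^2 + 5))) evaluated at B_t = B_t/(2*(B_t^2 + 5))
Therefore d(log(B_t^2 + 5)/4) = ((5 - B_t^2)/(4*(B_t^2 + 5)^2)) dt + (B_t/(2*(B_t^2 + 5))) dB_t.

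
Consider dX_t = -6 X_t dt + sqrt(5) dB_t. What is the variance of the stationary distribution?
lim Var(X_t) = 5/12

The OU SDE dX = -theta X dt + sigma dB admits the integrating factor exp(theta t): d(exp(theta t) X_t) = sigma exp(theta t) dB_t. Integrating from 0 to t gives X_t = x_0 * exp(-theta t) + sigma * int_0^t exp(-theta (t-s)) dB_s for any initial x_0. The Itô integral has variance (by the Itô isometry) sigma^2 * int_0^t exp(-2 theta (t - s)) ds = sigma^2 * (1 - exp(-2 theta t)) / (2 theta), independent of x_0.
With theta = 6, sigma = sqrt(5):
  Var(X_t) = (sqrt(5))^2 * (1 - exp(-2*6 t)) / (2 * 6) = 5/12 - 5*exp(-12*t)/12.
As t -> infinity, exp(-2*6 t) -> 0, so the stationary variance is sigma^2 / (2 theta) = 5/12.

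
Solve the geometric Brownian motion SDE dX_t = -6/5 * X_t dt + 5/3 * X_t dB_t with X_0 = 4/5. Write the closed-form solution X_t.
X_t = 4/5 * exp((-233/90) * t + (5/3) * B_t)

For GBM dX = mu X dt + sigma X dB with X_0 = x_0, apply Itô to Y = log X: dY = (mu - sigma^2/2) dt + sigma dB, so Y_t = log(x_0) + (mu - sigma^2/2) t + sigma B_t and hence X_t = x_0 * exp((mu - sigma^2/2) t + sigma B_t).
With mu = -6/5, sigma = 5/3, x_0 = 4/5, this gives:
  X_t = 4/5 * exp((-233/90) * t + (5/3) * B_t).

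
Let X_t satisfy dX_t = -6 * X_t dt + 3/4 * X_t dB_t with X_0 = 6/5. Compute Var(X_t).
Var(X_t) = (36*exp(9*t/16) - 36)*exp(-12*t)/25

For GBM dX = mu X dt + sigma X dB with X_0 = x_0, apply Itô to Y = log X: dY = (mu - sigma^2/2) dt + sigma dB, so Y_t = log(x_0) + (mu - sigma^2/2) t + sigma B_t and hence X_t = x_0 * exp((mu - sigma^2/2) t + sigma B_t).
With mu = -6, sigma = 3/4, x_0 = 6/5, this gives:
  X_t = 6/5 * exp((-201/32) * t + (3/4) * B_t).
Since sigma*B_t ~ Normal(0, sigma^2 t), E[exp(sigma*B_t)] = exp(sigma^2 t / 2); so E[X_t] = x_0 * exp((mu - sigma^2/2) t) * exp(sigma^2 t / 2) = x_0 * exp(mu t) = 6*exp(-6*t)/5.
Var(X_t) = E[X_t^2] - (E[X_t])^2 = x_0^2 * exp(2 mu t) * (exp(sigma^2 t) - 1) = (36*exp(9*t/16) - 36)*exp(-12*t)/25.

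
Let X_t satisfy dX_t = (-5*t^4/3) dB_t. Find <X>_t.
<X>_t = 25*t^9/81

For an Itô process dX_t = a(t) dt + b(t) dB_t, the quadratic variation is <X>_t = int_0^t b(s)^2 ds (the drift term does not contribute). Here b(s) = -5*s^4/3, so
  b(s)^2 = 25*s^8/9.
Integrating from 0 to t:
  <X>_t = int_0^t (25*s^8/9) ds = 25*t^9/81.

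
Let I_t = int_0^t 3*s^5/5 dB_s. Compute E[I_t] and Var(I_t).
E[I_t] = 0; Var(I_t) = 9*t^11/275

The Itô integral of a deterministic integrand f(s) has mean 0 because each increment f(s) * (B_{s+ds} - B_s) has mean 0. By the Itô isometry:
  Var( int_0^t f(s) dB_s ) = E[ (int_0^t f(s) dB_s)^2 ] = int_0^t f(s)^2 ds.
Here f(s) = 3*s^5/5, so f(s)^2 = 9*s^10/25. Integrate:
  int_0^t (9*s^10/25) ds = 9*t^11/275.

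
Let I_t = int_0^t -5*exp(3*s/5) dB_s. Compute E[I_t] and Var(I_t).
E[I_t] = 0; Var(I_t) = 125*exp(6*t/5)/6 - 125/6

The Itô integral of a deterministic integrand f(s) has mean 0 because each increment f(s) * (B_{s+ds} - B_s) has mean 0. By the Itô isometry:
  Var( int_0^t f(s) dB_s ) = E[ (int_0^t f(s) dB_s)^2 ] = int_0^t f(s)^2 ds.
Here f(s) = -5*exp(3*s/5), so f(s)^2 = 25*exp(6*s/5). Integrate:
  int_0^t (25*exp(6*s/5)) ds = 125*exp(6*t/5)/6 - 125/6.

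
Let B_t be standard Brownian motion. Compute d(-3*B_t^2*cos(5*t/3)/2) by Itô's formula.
d(-3*B_t^2*cos(5*t/3)/2) = (5*B_t^2*sin(5*t/3)/2 - 3*cos(5*t/3)/2) dt + (-3*B_t*cos(5*t/3)) dB_t

Itô's formula for f(t, x): d f(t, B_t) = (f_t + (1/2) f_xx) dt + f_x dB_t. Compute partials of f(t, x) = -3*x^2*cos(5*t/3)/2:
  f_t(t,x)  = 5*x^2*sin(5*t/3)/2
  f_x(t,x)  = -3*x*cos(5*t/3)
  f_xx(t,x) = -3*cos(5*t/3)
Assemble drift = f_t + (1/2) f_xx = 5*x^2*sin(5*t/3)/2 - 3*cos(5*t/3)/2 and diffusion = f_x = -3*x*cos(5*t/3). Substituting x = B_t:
  d(-3*B_t^2*cos(5*t/3)/2) = (5*B_t^2*sin(5*t/3)/2 - 3*cos(5*t/3)/2) dt + (-3*B_t*cos(5*t/3)) dB_t.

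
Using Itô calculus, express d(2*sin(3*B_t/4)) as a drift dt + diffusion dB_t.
d(2*sin(3*B_t/4)) = (-9*sin(3*B_t/4)/16) dt + (3*cos(3*B_t/4)/2) dB_t

Itô's formula for f(B_t) gives d f(B_t) = f'(B_t) dB_t + (1/2) f''(B_t) dt. Compute derivatives of f(x) = 2*sin(3*x/4):
  f'(x)  = 3*cos(3*x/4)/2
  f''(x) = -9*sin(3*x/4)/8
Substitute x = B_t and multiply the f'' term by 1/2:
  drift     = (1/2) * (-9*sin(3*x/4)/8) evaluated at B_t = -9*sin(3*B_t/4)/16
  diffusion = (3*cos(3*x/4)/2) evaluated at B_t = 3*cos(3*B_t/4)/2
Therefore d(2*sin(3*B_t/4)) = (-9*sin(3*B_t/4)/16) dt + (3*cos(3*B_t/4)/2) dB_t.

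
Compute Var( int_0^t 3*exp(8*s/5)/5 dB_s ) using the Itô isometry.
Var = 9*exp(16*t/5)/80 - 9/80

The Itô integral of a deterministic integrand f(s) has mean 0 because each increment f(s) * (B_{s+ds} - B_s) has mean 0. By the Itô isometry:
  Var( int_0^t f(s) dB_s ) = E[ (int_0^t f(s) dB_s)^2 ] = int_0^t f(s)^2 ds.
Here f(s) = 3*exp(8*s/5)/5, so f(s)^2 = 9*exp(16*s/5)/25. Integrate:
  int_0^t (9*exp(16*s/5)/25) ds = 9*exp(16*t/5)/80 - 9/80.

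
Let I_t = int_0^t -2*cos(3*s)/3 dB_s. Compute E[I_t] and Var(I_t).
E[I_t] = 0; Var(I_t) = 2*t/9 + sin(6*t)/27

The Itô integral of a deterministic integrand f(s) has mean 0 because each increment f(s) * (B_{s+ds} - B_s) has mean 0. By the Itô isometry:
  Var( int_0^t f(s) dB_s ) = E[ (int_0^t f(s) dB_s)^2 ] = int_0^t f(s)^2 ds.
Here f(s) = -2*cos(3*s)/3, so f(s)^2 = 4*cos(3*s)^2/9. Integrate:
  int_0^t (4*cos(3*s)^2/9) ds = 2*t/9 + sin(6*t)/27.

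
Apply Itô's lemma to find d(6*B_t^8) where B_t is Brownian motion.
d(6*B_t^8) = (168*B_t^6) dt + (48*B_t^7) dB_t

Itô's formula for f(B_t) gives d f(B_t) = f'(B_t) dB_t + (1/2) f''(B_t) dt. Compute derivatives of f(x) = 6*x^8:
  f'(x)  = 48*x^7
  f''(x) = 336*x^6
Substitute x = B_t and multiply the f'' term by 1/2:
  drift     = (1/2) * (336*x^6) evaluated at B_t = 168*B_t^6
  diffusion = (48*x^7) evaluated at B_t = 48*B_t^7
Therefore d(6*B_t^8) = (168*B_t^6) dt + (48*B_t^7) dB_t.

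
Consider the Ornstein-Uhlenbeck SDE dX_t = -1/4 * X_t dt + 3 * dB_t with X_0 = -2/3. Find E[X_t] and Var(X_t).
E[X_t] = -2*exp(-t/4)/3; Var(X_t) = 18 - 18*exp(-t/2)

The OU SDE dX = -theta X dt + sigma dB admits the integrating factor exp(theta t): d(exp(theta t) X_t) = sigma exp(theta t) dB_t. Integrating from 0 to t:
  X_t = x_0 * exp(-theta t) + sigma * int_0^t exp(-theta (t-s)) dB_s.
The Itô integral has mean 0 and (by the Itô isometry) variance sigma^2 * int_0^t exp(-2 theta (t - s)) ds = sigma^2 * (1 - exp(-2 theta t)) / (2 theta).
With theta = 1/4, sigma = 3, x_0 = -2/3:
  E[X_t] = -2/3 * exp(-1/4 t) = -2*exp(-t/4)/3
  Var(X_t) = (3)^2 * (1 - exp(-2*1/4 t)) / (2 * 1/4) = 18 - 18*exp(-t/2).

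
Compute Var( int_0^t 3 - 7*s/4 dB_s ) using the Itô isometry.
Var = t*(49*t^2 - 252*t + 432)/48

The Itô integral of a deterministic integrand f(s) has mean 0 because each increment f(s) * (B_{s+ds} - B_s) has mean 0. By the Itô isometry:
  Var( int_0^t f(s) dB_s ) = E[ (int_0^t f(s) dB_s)^2 ] = int_0^t f(s)^2 ds.
Here f(s) = 3 - 7*s/4, so f(s)^2 = (7*s - 12)^2/16. Integrate:
  int_0^t ((7*s - 12)^2/16) ds = t*(49*t^2 - 252*t + 432)/48.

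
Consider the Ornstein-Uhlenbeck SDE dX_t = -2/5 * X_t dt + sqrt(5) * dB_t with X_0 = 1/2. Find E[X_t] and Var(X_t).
E[X_t] = exp(-2*t/5)/2; Var(X_t) = 25/4 - 25*exp(-4*t/5)/4

The OU SDE dX = -theta X dt + sigma dB admits the integrating factor exp(theta t): d(exp(theta t) X_t) = sigma exp(theta t) dB_t. Integrating from 0 to t:
  X_t = x_0 * exp(-theta t) + sigma * int_0^t exp(-theta (t-s)) dB_s.
The Itô integral has mean 0 and (by the Itô isometry) variance sigma^2 * int_0^t exp(-2 theta (t - s)) ds = sigma^2 * (1 - exp(-2 theta t)) / (2 theta).
With theta = 2/5, sigma = sqrt(5), x_0 = 1/2:
  E[X_t] = 1/2 * exp(-2/5 t) = exp(-2*t/5)/2
  Var(X_t) = (sqrt(5))^2 * (1 - exp(-2*2/5 t)) / (2 * 2/5) = 25/4 - 25*exp(-4*t/5)/4.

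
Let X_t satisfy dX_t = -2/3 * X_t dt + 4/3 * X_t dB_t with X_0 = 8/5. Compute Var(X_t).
Var(X_t) = (64*exp(16*t/9) - 64)*exp(-4*t/3)/25

For GBM dX = mu X dt + sigma X dB with X_0 = x_0, apply Itô to Y = log X: dY = (mu - sigma^2/2) dt + sigma dB, so Y_t = log(x_0) + (mu - sigma^2/2) t + sigma B_t and hence X_t = x_0 * exp((mu - sigma^2/2) t + sigma B_t).
With mu = -2/3, sigma = 4/3, x_0 = 8/5, this gives:
  X_t = 8/5 * exp((-14/9) * t + (4/3) * B_t).
Since sigma*B_t ~ Normal(0, sigma^2 t), E[exp(sigma*B_t)] = exp(sigma^2 t / 2); so E[X_t] = x_0 * exp((mu - sigma^2/2) t) * exp(sigma^2 t / 2) = x_0 * exp(mu t) = 8*exp(-2*t/3)/5.
Var(X_t) = E[X_t^2] - (E[X_t])^2 = x_0^2 * exp(2 mu t) * (exp(sigma^2 t) - 1) = (64*exp(16*t/9) - 64)*exp(-4*t/3)/25.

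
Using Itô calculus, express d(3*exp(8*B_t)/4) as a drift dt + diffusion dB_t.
d(3*exp(8*B_t)/4) = (24*exp(8*B_t)) dt + (6*exp(8*B_t)) dB_t

Itô's formula for f(B_t) gives d f(B_t) = f'(B_t) dB_t + (1/2) f''(B_t) dt. Compute derivatives of f(x) = 3*exp(8*x)/4:
  f'(x)  = 6*exp(8*x)
  f''(x) = 48*exp(8*x)
Substitute x = B_t and multiply the f'' term by 1/2:
  drift     = (1/2) * (48*exp(8*x)) evaluated at B_t = 24*exp(8*B_t)
  diffusion = (6*exp(8*x)) evaluated at B_t = 6*exp(8*B_t)
Therefore d(3*exp(8*B_t)/4) = (24*exp(8*B_t)) dt + (6*exp(8*B_t)) dB_t.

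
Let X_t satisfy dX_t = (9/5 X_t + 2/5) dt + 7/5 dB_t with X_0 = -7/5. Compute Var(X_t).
Var(X_t) = 49*exp(18*t/5)/90 - 49/90

The variance V(t) = Var(X_t) satisfies V'(t) = 2 a V(t) + c^2 with V(0) = 0 (drift coefficient is linear in X, diffusion is constant). With a = 9/5, c = 7/5, the solution is
  V(t) = (c^2 / (2 a)) * (exp(2 a t) - 1)
       = ((7/5)^2 / (2*(9/5))) * (exp((18/5) t) - 1)
       = 49*exp(18*t/5)/90 - 49/90.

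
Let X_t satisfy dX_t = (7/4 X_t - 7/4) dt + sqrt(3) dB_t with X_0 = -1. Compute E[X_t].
E[X_t] = 1 - 2*exp(7*t/4)

Taking expectations and using E[dB_t] = 0, the mean m(t) = E[X_t] satisfies the ODE m'(t) = a m(t) + b with m(0) = x_0. With a = 7/4, b = -7/4, x_0 = -1, the solution is
  m(t) = x_0 * exp(a t) + (b/a) * (exp(a t) - 1)
       = (-1) * exp((7/4) t) + ((-7/4)/(7/4)) * (exp((7/4) t) - 1)
       = 1 - 2*exp(7*t/4).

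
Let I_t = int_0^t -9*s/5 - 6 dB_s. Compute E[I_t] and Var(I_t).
E[I_t] = 0; Var(I_t) = 9*t*(3*t^2 + 30*t + 100)/25

The Itô integral of a deterministic integrand f(s) has mean 0 because each increment f(s) * (B_{s+ds} - B_s) has mean 0. By the Itô isometry:
  Var( int_0^t f(s) dB_s ) = E[ (int_0^t f(s) dB_s)^2 ] = int_0^t f(s)^2 ds.
Here f(s) = -9*s/5 - 6, so f(s)^2 = 9*(3*s + 10)^2/25. Integrate:
  int_0^t (9*(3*s + 10)^2/25) ds = 9*t*(3*t^2 + 30*t + 100)/25.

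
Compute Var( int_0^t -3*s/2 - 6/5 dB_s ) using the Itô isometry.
Var = 3*t*(25*t^2 + 60*t + 48)/100

The Itô integral of a deterministic integrand f(s) has mean 0 because each increment f(s) * (B_{s+ds} - B_s) has mean 0. By the Itô isometry:
  Var( int_0^t f(s) dB_s ) = E[ (int_0^t f(s) dB_s)^2 ] = int_0^t f(s)^2 ds.
Here f(s) = -3*s/2 - 6/5, so f(s)^2 = 9*(5*s + 4)^2/100. Integrate:
  int_0^t (9*(5*s + 4)^2/100) ds = 3*t*(25*t^2 + 60*t + 48)/100.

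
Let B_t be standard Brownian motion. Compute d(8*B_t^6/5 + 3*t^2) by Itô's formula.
d(8*B_t^6/5 + 3*t^2) = (24*B_t^4 + 6*t) dt + (48*B_t^5/5) dB_t

Itô's formula for f(t, x): d f(t, B_t) = (f_t + (1/2) f_xx) dt + f_x dB_t. Compute partials of f(t, x) = 3*t^2 + 8*x^6/5:
  f_t(t,x)  = 6*t
  f_x(t,x)  = 48*x^5/5
  f_xx(t,x) = 48*x^4
Assemble drift = f_t + (1/2) f_xx = 6*t + 24*x^4 and diffusion = f_x = 48*x^5/5. Substituting x = B_t:
  d(8*B_t^6/5 + 3*t^2) = (24*B_t^4 + 6*t) dt + (48*B_t^5/5) dB_t.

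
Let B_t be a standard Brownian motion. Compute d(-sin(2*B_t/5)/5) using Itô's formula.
d(-sin(2*B_t/5)/5) = (2*sin(2*B_t/5)/125) dt + (-2*cos(2*B_t/5)/25) dB_t

Itô's formula for f(B_t) gives d f(B_t) = f'(B_t) dB_t + (1/2) f''(B_t) dt. Compute derivatives of f(x) = -sin(2*x/5)/5:
  f'(x)  = -2*cos(2*x/5)/25
  f''(x) = 4*sin(2*x/5)/125
Substitute x = B_t and multiply the f'' term by 1/2:
  drift     = (1/2) * (4*sin(2*x/5)/125) evaluated at B_t = 2*sin(2*B_t/5)/125
  diffusion = (-2*cos(2*x/5)/25) evaluated at B_t = -2*cos(2*B_t/5)/25
Therefore d(-sin(2*B_t/5)/5) = (2*sin(2*B_t/5)/125) dt + (-2*cos(2*B_t/5)/25) dB_t.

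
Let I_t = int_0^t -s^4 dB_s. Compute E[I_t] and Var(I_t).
E[I_t] = 0; Var(I_t) = t^9/9

The Itô integral of a deterministic integrand f(s) has mean 0 because each increment f(s) * (B_{s+ds} - B_s) has mean 0. By the Itô isometry:
  Var( int_0^t f(s) dB_s ) = E[ (int_0^t f(s) dB_s)^2 ] = int_0^t f(s)^2 ds.
Here f(s) = -s^4, so f(s)^2 = s^8. Integrate:
  int_0^t (s^8) ds = t^9/9.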